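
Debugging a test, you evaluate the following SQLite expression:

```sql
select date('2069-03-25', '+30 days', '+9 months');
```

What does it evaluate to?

March 2069 has 31 days; 6 remain after the 25th, so 7 days reach 2069-04-01.
Advancing 23 more days within April lands on 2069-04-24.
Adding +9 months to 2069-04-24 gives 2070-01-24.

2070-01-24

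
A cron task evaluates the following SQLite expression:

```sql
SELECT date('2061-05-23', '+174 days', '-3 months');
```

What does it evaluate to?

Applying '+174 days' to 2061-05-23: counting 174 days forward gives 2061-11-13.
Adding -3 months to 2061-11-13 gives 2061-08-13.

2061-08-13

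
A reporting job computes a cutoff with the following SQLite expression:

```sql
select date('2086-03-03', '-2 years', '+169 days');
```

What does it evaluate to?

2084-08-19

Adding -2 years to 2086-03-03 gives 2084-03-03.
Applying '+169 days' to 2084-03-03: counting 169 days forward gives 2084-08-19.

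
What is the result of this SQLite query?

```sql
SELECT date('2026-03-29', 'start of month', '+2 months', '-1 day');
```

2026-04-30

`start of month` rewinds 2026-03-29 to 2026-03-01.
Adding +2 months to 2026-03-01 gives 2026-05-01.
Going back 1 day from 2026-05-01 reaches 2026-04-30 (last day of April, 30 days).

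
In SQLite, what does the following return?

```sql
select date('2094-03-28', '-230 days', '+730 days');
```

2095-08-10

Applying '-230 days' to 2094-03-28: counting 230 days back gives 2093-08-10.
Applying '+730 days' to 2093-08-10: counting 730 days forward gives 2095-08-10.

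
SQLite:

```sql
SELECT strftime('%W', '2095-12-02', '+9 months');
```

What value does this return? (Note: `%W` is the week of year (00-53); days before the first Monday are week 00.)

35

First apply '+9 months': 2095-12-02 → 2096-09-02.
2096-09-02 is a Sunday. SQLite's %W counts Mondays since the year started; the result is 35.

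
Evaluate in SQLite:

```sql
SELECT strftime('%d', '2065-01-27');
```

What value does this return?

`%d` extracts the 2-digit day of month: 27.

27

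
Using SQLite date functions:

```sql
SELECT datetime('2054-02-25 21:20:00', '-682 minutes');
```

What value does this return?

2054-02-25 09:58:00

682 minutes = 11h 22m; -682 minutes from 2054-02-25 21:20:00 is 2054-02-25 09:58:00.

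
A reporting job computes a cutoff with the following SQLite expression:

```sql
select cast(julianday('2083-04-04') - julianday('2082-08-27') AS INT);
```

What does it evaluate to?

220

4 days remain in August 2082 after the 27th (31 − 27).
Full months from September 2082 through March 2083 contribute their day counts.
Then 4 days into April 2083.
Total: 4 + 30 + 31 + 30 + 31 + 31 + 28 + 31 + 4 = 220.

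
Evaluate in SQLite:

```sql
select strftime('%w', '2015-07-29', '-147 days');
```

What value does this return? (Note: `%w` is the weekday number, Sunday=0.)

3

First apply '-147 days': 2015-07-29 → 2015-03-04.
2015-03-04 is a Wednesday; with Sunday=0 that is 3.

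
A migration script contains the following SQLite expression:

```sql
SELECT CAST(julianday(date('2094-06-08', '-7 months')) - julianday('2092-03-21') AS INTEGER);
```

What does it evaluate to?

597

Adding -7 months to 2094-06-08 gives 2093-11-08.
10 days remain in March 2092 after the 21st (31 − 21).
Full months from April 2092 through October 2093 contribute their day counts.
Then 8 days into November 2093.
Total: 10 + 30 + 31 + 30 + 31 + 31 + 30 + 31 + 30 + 31 + 31 + 28 + 31 + 30 + 31 + 30 + 31 + 31 + 30 + 31 + 8 = 597.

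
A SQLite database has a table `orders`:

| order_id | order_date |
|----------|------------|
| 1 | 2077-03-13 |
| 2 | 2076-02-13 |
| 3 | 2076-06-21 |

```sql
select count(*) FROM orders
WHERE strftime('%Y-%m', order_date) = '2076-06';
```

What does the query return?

1

Rows with year-month 2076-06: 2076-06-21 → 1.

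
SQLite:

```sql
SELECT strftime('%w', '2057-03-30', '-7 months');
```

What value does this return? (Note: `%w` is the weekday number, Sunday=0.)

First apply '-7 months': 2057-03-30 → 2056-08-30.
2056-08-30 is a Wednesday; with Sunday=0 that is 3.

3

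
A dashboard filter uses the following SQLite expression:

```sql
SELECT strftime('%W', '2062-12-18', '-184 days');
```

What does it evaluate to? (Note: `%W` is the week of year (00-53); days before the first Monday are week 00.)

24

First apply '-184 days': 2062-12-18 → 2062-06-17.
2062-06-17 is a Saturday. SQLite's %W counts Mondays since the year started; the result is 24.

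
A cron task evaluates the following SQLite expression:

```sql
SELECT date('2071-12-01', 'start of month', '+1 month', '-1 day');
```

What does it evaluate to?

2071-12-31

`start of month` rewinds 2071-12-01 to 2071-12-01.
Adding +1 month to 2071-12-01 gives 2072-01-01.
Going back 1 day from 2072-01-01 reaches 2071-12-31 (last day of December, 31 days).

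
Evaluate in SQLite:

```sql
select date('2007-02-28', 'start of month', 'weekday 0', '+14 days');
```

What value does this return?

`start of month` rewinds 2007-02-28 to 2007-02-01.
`weekday 0` advances to the next Sunday; 2007-02-01 is a Thursday, so it moves forward to 2007-02-04.
Advancing 14 more days within February lands on 2007-02-18.

2007-02-18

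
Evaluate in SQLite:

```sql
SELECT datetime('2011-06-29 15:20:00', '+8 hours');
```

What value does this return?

2011-06-29 23:20:00

+8 hours from 2011-06-29 15:20:00 is 2011-06-29 23:20:00.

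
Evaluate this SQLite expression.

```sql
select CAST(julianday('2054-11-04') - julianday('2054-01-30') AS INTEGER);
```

278

1 day remains in January 2054 after the 30th (31 − 30).
Full months from February 2054 through October 2054 contribute their day counts.
Then 4 days into November 2054.
Total: 1 + 28 + 31 + 30 + 31 + 30 + 31 + 31 + 30 + 31 + 4 = 278.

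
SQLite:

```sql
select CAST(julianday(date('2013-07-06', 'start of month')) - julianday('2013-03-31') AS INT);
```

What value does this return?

92

`start of month` rewinds 2013-07-06 to 2013-07-01.
0 days remain in March 2013 after the 31st (31 − 31).
April 2013: 30 days.
May 2013: 31 days.
June 2013: 30 days.
Then 1 day into July 2013.
Total: 0 + 30 + 31 + 30 + 1 = 92.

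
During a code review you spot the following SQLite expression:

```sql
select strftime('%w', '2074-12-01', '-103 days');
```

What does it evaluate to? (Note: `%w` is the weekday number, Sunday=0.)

First apply '-103 days': 2074-12-01 → 2074-08-20.
2074-08-20 is a Monday; with Sunday=0 that is 1.

1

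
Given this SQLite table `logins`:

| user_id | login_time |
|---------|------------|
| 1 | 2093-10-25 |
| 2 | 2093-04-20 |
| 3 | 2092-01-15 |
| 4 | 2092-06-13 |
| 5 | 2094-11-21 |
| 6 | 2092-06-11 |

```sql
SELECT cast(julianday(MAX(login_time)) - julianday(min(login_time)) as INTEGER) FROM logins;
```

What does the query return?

MIN = 2092-01-15, MAX = 2094-11-21.
16 days remain in January 2092 after the 15th (31 − 15).
Full months from February 2092 through October 2094 contribute their day counts.
Then 21 days into November 2094.
Total: 16 + 29 + 31 + 30 + 31 + 30 + 31 + 31 + 30 + 31 + 30 + 31 + 31 + 28 + 31 + 30 + 31 + 30 + 31 + 31 + 30 + 31 + 30 + 31 + 31 + 28 + 31 + 30 + 31 + 30 + 31 + 31 + 30 + 31 + 21 = 1041.

1041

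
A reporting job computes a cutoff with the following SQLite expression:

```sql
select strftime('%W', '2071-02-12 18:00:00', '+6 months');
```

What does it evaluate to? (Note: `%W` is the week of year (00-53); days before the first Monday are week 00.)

First apply '+6 months': 2071-02-12 18:00:00 → 2071-08-12 18:00:00.
2071-08-12 is a Wednesday. SQLite's %W counts Mondays since the year started; the result is 32.

32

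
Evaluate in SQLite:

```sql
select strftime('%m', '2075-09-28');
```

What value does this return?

09

`%m` extracts the 2-digit month (01-12): 09.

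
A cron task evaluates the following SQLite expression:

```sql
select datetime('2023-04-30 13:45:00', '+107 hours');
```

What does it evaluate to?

+107 hours from 2023-04-30 13:45:00 is 2023-05-05 00:45:00 (crosses midnight).

2023-05-05 00:45:00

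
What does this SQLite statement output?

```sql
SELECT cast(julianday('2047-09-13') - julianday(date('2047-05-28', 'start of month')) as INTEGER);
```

135

`start of month` rewinds 2047-05-28 to 2047-05-01.
30 days remain in May 2047 after the 1st (31 − 1).
June 2047: 30 days.
July 2047: 31 days.
August 2047: 31 days.
Then 13 days into September 2047.
Total: 30 + 30 + 31 + 31 + 13 = 135.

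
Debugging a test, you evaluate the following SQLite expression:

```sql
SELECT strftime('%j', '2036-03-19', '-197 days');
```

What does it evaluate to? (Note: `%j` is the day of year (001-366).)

First apply '-197 days': 2036-03-19 → 2035-09-04.
Day-of-year for 2035-09-04: days since 2035-01-01 inclusive = 247, zero-padded to 247.

247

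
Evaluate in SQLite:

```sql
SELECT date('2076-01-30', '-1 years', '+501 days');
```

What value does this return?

Adding -1 year to 2076-01-30 gives 2075-01-30.
Applying '+501 days' to 2075-01-30: counting 501 days forward gives 2076-06-14.

2076-06-14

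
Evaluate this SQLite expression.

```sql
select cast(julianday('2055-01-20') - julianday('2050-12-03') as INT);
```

28 days remain in December 2050 after the 3rd (31 − 3).
Full months from January 2051 through December 2054 contribute their day counts.
Then 20 days into January 2055.
Total: 28 + 31 + 28 + 31 + 30 + 31 + 30 + 31 + 31 + 30 + 31 + 30 + 31 + 31 + 29 + 31 + 30 + 31 + 30 + 31 + 31 + 30 + 31 + 30 + 31 + 31 + 28 + 31 + 30 + 31 + 30 + 31 + 31 + 30 + 31 + 30 + 31 + 31 + 28 + 31 + 30 + 31 + 30 + 31 + 31 + 30 + 31 + 30 + 31 + 20 = 1509.

1509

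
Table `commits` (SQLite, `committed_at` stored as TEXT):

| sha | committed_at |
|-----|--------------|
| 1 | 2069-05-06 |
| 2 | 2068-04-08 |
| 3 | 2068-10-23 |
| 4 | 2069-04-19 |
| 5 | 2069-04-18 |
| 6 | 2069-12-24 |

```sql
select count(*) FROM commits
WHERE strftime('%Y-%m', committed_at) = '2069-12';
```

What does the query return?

Rows with year-month 2069-12: 2069-12-24 → 1.

1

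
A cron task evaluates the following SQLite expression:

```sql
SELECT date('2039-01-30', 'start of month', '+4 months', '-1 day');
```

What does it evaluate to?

`start of month` rewinds 2039-01-30 to 2039-01-01.
Adding +4 months to 2039-01-01 gives 2039-05-01.
Going back 1 day from 2039-05-01 reaches 2039-04-30 (last day of April, 30 days).

2039-04-30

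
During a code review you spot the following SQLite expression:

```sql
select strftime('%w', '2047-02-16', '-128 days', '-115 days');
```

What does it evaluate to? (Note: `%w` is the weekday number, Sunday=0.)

1

First apply '-128 days', '-115 days': 2047-02-16 → 2046-06-18.
2046-06-18 is a Monday; with Sunday=0 that is 1.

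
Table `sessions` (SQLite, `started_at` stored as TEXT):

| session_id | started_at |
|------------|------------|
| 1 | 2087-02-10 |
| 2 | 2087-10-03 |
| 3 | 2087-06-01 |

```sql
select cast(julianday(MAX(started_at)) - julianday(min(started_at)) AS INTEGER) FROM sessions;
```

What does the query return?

MIN = 2087-02-10, MAX = 2087-10-03.
18 days remain in February 2087 after the 10th (28 − 10).
Full months from March 2087 through September 2087 contribute their day counts.
Then 3 days into October 2087.
Total: 18 + 31 + 30 + 31 + 30 + 31 + 31 + 30 + 3 = 235.

235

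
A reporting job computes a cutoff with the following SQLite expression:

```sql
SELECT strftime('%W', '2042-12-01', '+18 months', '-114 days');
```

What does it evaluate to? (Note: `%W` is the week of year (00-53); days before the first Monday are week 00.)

First apply '+18 months', '-114 days': 2042-12-01 → 2044-02-08.
2044-02-08 is a Monday. SQLite's %W counts Mondays since the year started; the result is 06.

06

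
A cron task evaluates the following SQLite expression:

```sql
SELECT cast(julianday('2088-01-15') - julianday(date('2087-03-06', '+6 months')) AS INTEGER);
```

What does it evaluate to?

Adding +6 months to 2087-03-06 gives 2087-09-06.
24 days remain in September 2087 after the 6th (30 − 6).
October 2087: 31 days.
November 2087: 30 days.
December 2087: 31 days.
Then 15 days into January 2088.
Total: 24 + 31 + 30 + 31 + 15 = 131.

131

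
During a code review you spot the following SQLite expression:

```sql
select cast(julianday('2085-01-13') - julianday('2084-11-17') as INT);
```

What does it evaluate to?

57

13 days remain in November 2084 after the 17th (30 − 17).
December 2084: 31 days.
Then 13 days into January 2085.
Total: 13 + 31 + 13 = 57.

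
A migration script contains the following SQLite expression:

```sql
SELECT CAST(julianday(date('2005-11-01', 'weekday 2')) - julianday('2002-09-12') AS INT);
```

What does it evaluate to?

`weekday 2` advances to the next Tuesday; 2005-11-01 is already a Tuesday, so it stays at 2005-11-01.
18 days remain in September 2002 after the 12th (30 − 12).
Full months from October 2002 through October 2005 contribute their day counts.
Then 1 day into November 2005.
Total: 18 + 31 + 30 + 31 + 31 + 28 + 31 + 30 + 31 + 30 + 31 + 31 + 30 + 31 + 30 + 31 + 31 + 29 + 31 + 30 + 31 + 30 + 31 + 31 + 30 + 31 + 30 + 31 + 31 + 28 + 31 + 30 + 31 + 30 + 31 + 31 + 30 + 31 + 1 = 1146.

1146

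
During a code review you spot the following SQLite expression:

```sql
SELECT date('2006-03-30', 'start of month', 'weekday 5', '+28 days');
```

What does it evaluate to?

2006-03-31

`start of month` rewinds 2006-03-30 to 2006-03-01.
`weekday 5` advances to the next Friday; 2006-03-01 is a Wednesday, so it moves forward to 2006-03-03.
Advancing 28 more days within March lands on 2006-03-31.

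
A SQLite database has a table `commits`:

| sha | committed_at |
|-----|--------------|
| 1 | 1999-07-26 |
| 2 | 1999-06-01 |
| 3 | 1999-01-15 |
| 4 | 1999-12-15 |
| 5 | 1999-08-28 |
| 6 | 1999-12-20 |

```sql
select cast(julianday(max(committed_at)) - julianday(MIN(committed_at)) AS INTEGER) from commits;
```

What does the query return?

MIN = 1999-01-15, MAX = 1999-12-20.
16 days remain in January 1999 after the 15th (31 − 15).
Full months from February 1999 through November 1999 contribute their day counts.
Then 20 days into December 1999.
Total: 16 + 28 + 31 + 30 + 31 + 30 + 31 + 31 + 30 + 31 + 30 + 20 = 339.

339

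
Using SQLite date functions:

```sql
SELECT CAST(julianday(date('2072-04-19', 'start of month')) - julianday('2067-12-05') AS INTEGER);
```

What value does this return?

`start of month` rewinds 2072-04-19 to 2072-04-01.
26 days remain in December 2067 after the 5th (31 − 5).
Full months from January 2068 through March 2072 contribute their day counts.
Then 1 day into April 2072.
Total: 26 + 31 + 29 + 31 + 30 + 31 + 30 + 31 + 31 + 30 + 31 + 30 + 31 + 31 + 28 + 31 + 30 + 31 + 30 + 31 + 31 + 30 + 31 + 30 + 31 + 31 + 28 + 31 + 30 + 31 + 30 + 31 + 31 + 30 + 31 + 30 + 31 + 31 + 28 + 31 + 30 + 31 + 30 + 31 + 31 + 30 + 31 + 30 + 31 + 31 + 29 + 31 + 1 = 1579.

1579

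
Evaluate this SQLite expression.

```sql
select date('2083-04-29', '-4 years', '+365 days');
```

Adding -4 years to 2083-04-29 gives 2079-04-29.
Applying '+365 days' to 2079-04-29: counting 365 days forward gives 2080-04-28.

2080-04-28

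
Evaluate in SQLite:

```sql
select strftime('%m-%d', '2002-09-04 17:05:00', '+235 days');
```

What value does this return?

First apply '+235 days': 2002-09-04 17:05:00 → 2003-04-27 17:05:00.
`%m-%d` extracts the month-day: 04-27.

04-27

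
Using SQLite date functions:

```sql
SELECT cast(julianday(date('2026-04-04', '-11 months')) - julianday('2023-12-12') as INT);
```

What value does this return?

509

Adding -11 months to 2026-04-04 gives 2025-05-04.
19 days remain in December 2023 after the 12th (31 − 12).
Full months from January 2024 through April 2025 contribute their day counts.
Then 4 days into May 2025.
Total: 19 + 31 + 29 + 31 + 30 + 31 + 30 + 31 + 31 + 30 + 31 + 30 + 31 + 31 + 28 + 31 + 30 + 4 = 509.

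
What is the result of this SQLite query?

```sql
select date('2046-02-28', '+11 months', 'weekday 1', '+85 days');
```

Adding +11 months to 2046-02-28 gives 2047-01-28.
`weekday 1` advances to the next Monday; 2047-01-28 is already a Monday, so it stays at 2047-01-28.
Applying '+85 days' to 2047-01-28: counting 85 days forward gives 2047-04-23.

2047-04-23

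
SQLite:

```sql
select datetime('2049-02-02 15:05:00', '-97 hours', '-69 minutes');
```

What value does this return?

-97 hours from 2049-02-02 15:05:00 is 2049-01-29 14:05:00 (crosses midnight).
69 minutes = 1h 9m; -69 minutes from 2049-01-29 14:05:00 is 2049-01-29 12:56:00.

2049-01-29 12:56:00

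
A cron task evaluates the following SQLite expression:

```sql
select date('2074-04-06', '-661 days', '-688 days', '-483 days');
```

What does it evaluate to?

2069-03-31

Applying '-661 days' to 2074-04-06: counting 661 days back gives 2072-06-14.
Applying '-688 days' to 2072-06-14: counting 688 days back gives 2070-07-27.
Applying '-483 days' to 2070-07-27: counting 483 days back gives 2069-03-31.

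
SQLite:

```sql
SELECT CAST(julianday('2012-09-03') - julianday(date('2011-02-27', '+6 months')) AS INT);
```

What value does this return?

Adding +6 months to 2011-02-27 gives 2011-08-27.
4 days remain in August 2011 after the 27th (31 − 27).
Full months from September 2011 through August 2012 contribute their day counts.
Then 3 days into September 2012.
Total: 4 + 30 + 31 + 30 + 31 + 31 + 29 + 31 + 30 + 31 + 30 + 31 + 31 + 3 = 373.

373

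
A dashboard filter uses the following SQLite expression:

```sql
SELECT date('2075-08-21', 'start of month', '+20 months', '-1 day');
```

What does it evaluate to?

2077-03-31

`start of month` rewinds 2075-08-21 to 2075-08-01.
Adding +20 months to 2075-08-01 gives 2077-04-01.
Going back 1 day from 2077-04-01 reaches 2077-03-31 (last day of March, 31 days).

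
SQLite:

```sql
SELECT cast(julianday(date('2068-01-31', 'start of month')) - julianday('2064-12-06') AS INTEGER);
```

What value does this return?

1121

`start of month` rewinds 2068-01-31 to 2068-01-01.
25 days remain in December 2064 after the 6th (31 − 6).
Full months from January 2065 through December 2067 contribute their day counts.
Then 1 day into January 2068.
Total: 25 + 31 + 28 + 31 + 30 + 31 + 30 + 31 + 31 + 30 + 31 + 30 + 31 + 31 + 28 + 31 + 30 + 31 + 30 + 31 + 31 + 30 + 31 + 30 + 31 + 31 + 28 + 31 + 30 + 31 + 30 + 31 + 31 + 30 + 31 + 30 + 31 + 1 = 1121.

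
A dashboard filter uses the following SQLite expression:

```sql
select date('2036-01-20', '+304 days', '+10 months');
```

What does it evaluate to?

2037-09-19

Applying '+304 days' to 2036-01-20: counting 304 days forward gives 2036-11-19.
Adding +10 months to 2036-11-19 gives 2037-09-19.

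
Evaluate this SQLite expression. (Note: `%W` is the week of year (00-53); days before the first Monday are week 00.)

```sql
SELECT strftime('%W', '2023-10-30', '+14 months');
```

First apply '+14 months': 2023-10-30 → 2024-12-30.
2024-12-30 is a Monday. SQLite's %W counts Mondays since the year started; the result is 53.

53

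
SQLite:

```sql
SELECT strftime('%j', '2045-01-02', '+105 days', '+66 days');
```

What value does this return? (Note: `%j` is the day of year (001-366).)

First apply '+105 days', '+66 days': 2045-01-02 → 2045-06-22.
Day-of-year for 2045-06-22: days since 2045-01-01 inclusive = 173, zero-padded to 173.

173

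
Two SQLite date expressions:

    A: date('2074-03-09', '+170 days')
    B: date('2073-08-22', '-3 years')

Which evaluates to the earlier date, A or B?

A = 2074-08-26.
B = 2070-08-22.
B is earlier.

B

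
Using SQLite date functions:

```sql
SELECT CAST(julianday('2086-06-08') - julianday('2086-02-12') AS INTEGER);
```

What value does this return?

16 days remain in February 2086 after the 12th (28 − 12).
March 2086: 31 days.
April 2086: 30 days.
May 2086: 31 days.
Then 8 days into June 2086.
Total: 16 + 31 + 30 + 31 + 8 = 116.

116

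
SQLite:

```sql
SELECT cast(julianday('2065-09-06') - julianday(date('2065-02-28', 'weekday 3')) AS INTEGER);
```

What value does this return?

`weekday 3` advances to the next Wednesday; 2065-02-28 is a Saturday, so it moves forward to 2065-03-04.
27 days remain in March 2065 after the 4th (31 − 4).
April 2065: 30 days.
May 2065: 31 days.
June 2065: 30 days.
July 2065: 31 days.
August 2065: 31 days.
Then 6 days into September 2065.
Total: 27 + 30 + 31 + 30 + 31 + 31 + 6 = 186.

186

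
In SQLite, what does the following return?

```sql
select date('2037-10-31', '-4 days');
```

2037-10-27

Going back 4 days within October lands on 2037-10-27.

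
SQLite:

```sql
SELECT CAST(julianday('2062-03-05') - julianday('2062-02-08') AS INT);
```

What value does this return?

25

20 days remain in February 2062 after the 8th (28 − 8).
Then 5 days into March 2062.
Total: 20 + 5 = 25.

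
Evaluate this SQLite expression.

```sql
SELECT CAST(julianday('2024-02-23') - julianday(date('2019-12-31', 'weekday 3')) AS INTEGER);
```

1514

`weekday 3` advances to the next Wednesday; 2019-12-31 is a Tuesday, so it moves forward to 2020-01-01.
30 days remain in January 2020 after the 1st (31 − 1).
Full months from February 2020 through January 2024 contribute their day counts.
Then 23 days into February 2024.
Total: 30 + 29 + 31 + 30 + 31 + 30 + 31 + 31 + 30 + 31 + 30 + 31 + 31 + 28 + 31 + 30 + 31 + 30 + 31 + 31 + 30 + 31 + 30 + 31 + 31 + 28 + 31 + 30 + 31 + 30 + 31 + 31 + 30 + 31 + 30 + 31 + 31 + 28 + 31 + 30 + 31 + 30 + 31 + 31 + 30 + 31 + 30 + 31 + 31 + 23 = 1514.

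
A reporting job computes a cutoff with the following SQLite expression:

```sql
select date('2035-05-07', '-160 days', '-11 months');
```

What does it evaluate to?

Applying '-160 days' to 2035-05-07: counting 160 days back gives 2034-11-28.
Adding -11 months to 2034-11-28 gives 2033-12-28.

2033-12-28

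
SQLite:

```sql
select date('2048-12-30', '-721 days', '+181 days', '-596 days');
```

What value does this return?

Applying '-721 days' to 2048-12-30: counting 721 days back gives 2047-01-09.
Applying '+181 days' to 2047-01-09: counting 181 days forward gives 2047-07-09.
Applying '-596 days' to 2047-07-09: counting 596 days back gives 2045-11-20.

2045-11-20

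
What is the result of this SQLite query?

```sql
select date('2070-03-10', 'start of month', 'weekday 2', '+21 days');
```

`start of month` rewinds 2070-03-10 to 2070-03-01.
`weekday 2` advances to the next Tuesday; 2070-03-01 is a Saturday, so it moves forward to 2070-03-04.
Advancing 21 more days within March lands on 2070-03-25.

2070-03-25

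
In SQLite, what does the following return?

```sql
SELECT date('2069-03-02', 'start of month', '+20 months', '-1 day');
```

`start of month` rewinds 2069-03-02 to 2069-03-01.
Adding +20 months to 2069-03-01 gives 2070-11-01.
Going back 1 day from 2070-11-01 reaches 2070-10-31 (last day of October, 31 days).

2070-10-31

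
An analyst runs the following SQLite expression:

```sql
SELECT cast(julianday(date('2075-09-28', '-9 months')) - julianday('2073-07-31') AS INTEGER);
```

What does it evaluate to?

515

Adding -9 months to 2075-09-28 gives 2074-12-28.
0 days remain in July 2073 after the 31st (31 − 31).
Full months from August 2073 through November 2074 contribute their day counts.
Then 28 days into December 2074.
Total: 0 + 31 + 30 + 31 + 30 + 31 + 31 + 28 + 31 + 30 + 31 + 30 + 31 + 31 + 30 + 31 + 30 + 28 = 515.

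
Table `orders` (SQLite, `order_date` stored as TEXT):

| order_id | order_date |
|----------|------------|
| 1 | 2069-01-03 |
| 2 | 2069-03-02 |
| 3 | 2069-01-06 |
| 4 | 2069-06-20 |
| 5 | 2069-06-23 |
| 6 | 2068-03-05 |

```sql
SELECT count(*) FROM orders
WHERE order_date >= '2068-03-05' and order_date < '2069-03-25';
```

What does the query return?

Rows in [2068-03-05, 2069-03-25): 2069-01-03, 2069-03-02, 2069-01-06, 2068-03-05 → 4 rows.

4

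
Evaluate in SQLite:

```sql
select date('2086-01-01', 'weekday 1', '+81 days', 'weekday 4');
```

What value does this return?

2086-04-04

`weekday 1` advances to the next Monday; 2086-01-01 is a Tuesday, so it moves forward to 2086-01-07.
Applying '+81 days' to 2086-01-07: counting 81 days forward gives 2086-03-29.
`weekday 4` advances to the next Thursday; 2086-03-29 is a Friday, so it moves forward to 2086-04-04.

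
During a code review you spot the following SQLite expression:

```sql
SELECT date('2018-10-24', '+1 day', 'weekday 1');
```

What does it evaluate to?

2018-10-29

Advancing 1 more day within October lands on 2018-10-25.
`weekday 1` advances to the next Monday; 2018-10-25 is a Thursday, so it moves forward to 2018-10-29.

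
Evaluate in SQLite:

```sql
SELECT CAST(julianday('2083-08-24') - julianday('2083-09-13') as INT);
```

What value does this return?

7 days remain in August 2083 after the 24th (31 − 24).
Then 13 days into September 2083.
Total: 7 + 13 = 20.
The subtraction is earlier − later, so the result is −20 → -20.

-20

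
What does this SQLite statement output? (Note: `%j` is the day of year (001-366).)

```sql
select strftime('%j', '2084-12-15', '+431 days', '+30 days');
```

First apply '+431 days', '+30 days': 2084-12-15 → 2086-03-21.
Day-of-year for 2086-03-21: days since 2086-01-01 inclusive = 80, zero-padded to 080.

080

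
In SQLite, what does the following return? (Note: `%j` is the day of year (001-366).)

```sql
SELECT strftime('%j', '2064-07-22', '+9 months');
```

112

First apply '+9 months': 2064-07-22 → 2065-04-22.
Day-of-year for 2065-04-22: days since 2065-01-01 inclusive = 112, zero-padded to 112.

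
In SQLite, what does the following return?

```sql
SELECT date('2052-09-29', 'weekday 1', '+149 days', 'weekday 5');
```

`weekday 1` advances to the next Monday; 2052-09-29 is a Sunday, so it moves forward to 2052-09-30.
Applying '+149 days' to 2052-09-30: counting 149 days forward gives 2053-02-26.
`weekday 5` advances to the next Friday; 2053-02-26 is a Wednesday, so it moves forward to 2053-02-28.

2053-02-28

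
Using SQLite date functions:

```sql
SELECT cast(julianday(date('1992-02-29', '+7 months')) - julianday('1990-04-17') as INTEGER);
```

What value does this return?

Adding +7 months to 1992-02-29 gives 1992-09-29.
13 days remain in April 1990 after the 17th (30 − 17).
Full months from May 1990 through August 1992 contribute their day counts.
Then 29 days into September 1992.
Total: 13 + 31 + 30 + 31 + 31 + 30 + 31 + 30 + 31 + 31 + 28 + 31 + 30 + 31 + 30 + 31 + 31 + 30 + 31 + 30 + 31 + 31 + 29 + 31 + 30 + 31 + 30 + 31 + 31 + 29 = 896.

896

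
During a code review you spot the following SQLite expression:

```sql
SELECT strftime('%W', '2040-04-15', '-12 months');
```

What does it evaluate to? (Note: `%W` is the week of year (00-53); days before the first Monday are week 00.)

15

First apply '-12 months': 2040-04-15 → 2039-04-15.
2039-04-15 is a Friday. SQLite's %W counts Mondays since the year started; the result is 15.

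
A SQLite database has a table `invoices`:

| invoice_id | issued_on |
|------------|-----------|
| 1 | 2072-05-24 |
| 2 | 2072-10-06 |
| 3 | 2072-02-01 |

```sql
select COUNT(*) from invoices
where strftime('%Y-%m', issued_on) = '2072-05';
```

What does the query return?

Rows with year-month 2072-05: 2072-05-24 → 1.

1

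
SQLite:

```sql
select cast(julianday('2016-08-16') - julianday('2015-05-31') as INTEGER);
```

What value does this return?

0 days remain in May 2015 after the 31st (31 − 31).
Full months from June 2015 through July 2016 contribute their day counts.
Then 16 days into August 2016.
Total: 0 + 30 + 31 + 31 + 30 + 31 + 30 + 31 + 31 + 29 + 31 + 30 + 31 + 30 + 31 + 16 = 443.

443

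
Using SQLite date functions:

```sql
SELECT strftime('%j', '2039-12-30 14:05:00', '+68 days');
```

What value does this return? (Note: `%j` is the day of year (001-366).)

First apply '+68 days': 2039-12-30 14:05:00 → 2040-03-07 14:05:00.
Day-of-year for 2040-03-07: days since 2040-01-01 inclusive = 67, zero-padded to 067.

067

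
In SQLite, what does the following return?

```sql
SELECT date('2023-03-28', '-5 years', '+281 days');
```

Adding -5 years to 2023-03-28 gives 2018-03-28.
Applying '+281 days' to 2018-03-28: counting 281 days forward gives 2019-01-03.

2019-01-03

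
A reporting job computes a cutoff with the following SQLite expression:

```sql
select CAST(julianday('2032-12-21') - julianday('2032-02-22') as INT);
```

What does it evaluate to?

303

7 days remain in February 2032 after the 22nd (29 − 22).
Full months from March 2032 through November 2032 contribute their day counts.
Then 21 days into December 2032.
Total: 7 + 31 + 30 + 31 + 30 + 31 + 31 + 30 + 31 + 30 + 21 = 303.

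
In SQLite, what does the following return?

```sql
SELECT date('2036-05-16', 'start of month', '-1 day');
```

2036-04-30

`start of month` rewinds 2036-05-16 to 2036-05-01.
Going back 1 day from 2036-05-01 reaches 2036-04-30 (last day of April, 30 days).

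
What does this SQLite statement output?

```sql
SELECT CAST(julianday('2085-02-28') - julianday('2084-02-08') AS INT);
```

21 days remain in February 2084 after the 8th (29 − 8).
Full months from March 2084 through January 2085 contribute their day counts.
Then 28 days into February 2085.
Total: 21 + 31 + 30 + 31 + 30 + 31 + 31 + 30 + 31 + 30 + 31 + 31 + 28 = 386.

386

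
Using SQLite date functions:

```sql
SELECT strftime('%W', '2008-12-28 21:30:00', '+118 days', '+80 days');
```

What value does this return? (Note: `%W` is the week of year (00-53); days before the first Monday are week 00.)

28

First apply '+118 days', '+80 days': 2008-12-28 21:30:00 → 2009-07-14 21:30:00.
2009-07-14 is a Tuesday. SQLite's %W counts Mondays since the year started; the result is 28.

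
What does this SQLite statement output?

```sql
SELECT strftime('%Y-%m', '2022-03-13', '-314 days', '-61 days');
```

First apply '-314 days', '-61 days': 2022-03-13 → 2021-03-03.
`%Y-%m` extracts the year-month: 2021-03.

2021-03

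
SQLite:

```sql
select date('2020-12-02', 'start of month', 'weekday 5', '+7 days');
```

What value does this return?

`start of month` rewinds 2020-12-02 to 2020-12-01.
`weekday 5` advances to the next Friday; 2020-12-01 is a Tuesday, so it moves forward to 2020-12-04.
Advancing 7 more days within December lands on 2020-12-11.

2020-12-11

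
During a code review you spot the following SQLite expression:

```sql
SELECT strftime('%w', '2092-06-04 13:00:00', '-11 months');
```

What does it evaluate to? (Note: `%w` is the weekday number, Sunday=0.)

3

First apply '-11 months': 2092-06-04 13:00:00 → 2091-07-04 13:00:00.
2091-07-04 is a Wednesday; with Sunday=0 that is 3.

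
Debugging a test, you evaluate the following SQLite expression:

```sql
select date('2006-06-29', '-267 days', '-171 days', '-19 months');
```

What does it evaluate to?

Applying '-267 days' to 2006-06-29: counting 267 days back gives 2005-10-05.
Applying '-171 days' to 2005-10-05: counting 171 days back gives 2005-04-17.
Adding -19 months to 2005-04-17 gives 2003-09-17.

2003-09-17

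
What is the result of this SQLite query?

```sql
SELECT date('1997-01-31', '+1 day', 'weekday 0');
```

1997-02-02

January 1997 has 31 days; 0 remain after the 31st, so 1 days reach 1997-02-01.
`weekday 0` advances to the next Sunday; 1997-02-01 is a Saturday, so it moves forward to 1997-02-02.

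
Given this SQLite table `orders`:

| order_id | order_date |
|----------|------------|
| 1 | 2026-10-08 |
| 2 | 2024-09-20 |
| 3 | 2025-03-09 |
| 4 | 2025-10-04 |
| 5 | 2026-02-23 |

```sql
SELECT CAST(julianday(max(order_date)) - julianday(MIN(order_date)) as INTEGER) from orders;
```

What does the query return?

MIN = 2024-09-20, MAX = 2026-10-08.
10 days remain in September 2024 after the 20th (30 − 20).
Full months from October 2024 through September 2026 contribute their day counts.
Then 8 days into October 2026.
Total: 10 + 31 + 30 + 31 + 31 + 28 + 31 + 30 + 31 + 30 + 31 + 31 + 30 + 31 + 30 + 31 + 31 + 28 + 31 + 30 + 31 + 30 + 31 + 31 + 30 + 8 = 748.

748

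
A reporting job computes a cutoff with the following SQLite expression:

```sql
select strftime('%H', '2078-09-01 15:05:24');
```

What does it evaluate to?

`%H` extracts the 2-digit hour (00-23): 15.

15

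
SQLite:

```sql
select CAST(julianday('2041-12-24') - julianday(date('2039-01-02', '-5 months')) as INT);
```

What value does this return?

1240

Adding -5 months to 2039-01-02 gives 2038-08-02.
29 days remain in August 2038 after the 2nd (31 − 2).
Full months from September 2038 through November 2041 contribute their day counts.
Then 24 days into December 2041.
Total: 29 + 30 + 31 + 30 + 31 + 31 + 28 + 31 + 30 + 31 + 30 + 31 + 31 + 30 + 31 + 30 + 31 + 31 + 29 + 31 + 30 + 31 + 30 + 31 + 31 + 30 + 31 + 30 + 31 + 31 + 28 + 31 + 30 + 31 + 30 + 31 + 31 + 30 + 31 + 30 + 24 = 1240.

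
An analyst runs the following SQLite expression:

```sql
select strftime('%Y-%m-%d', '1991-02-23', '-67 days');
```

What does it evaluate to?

First apply '-67 days': 1991-02-23 → 1990-12-18.
`%Y-%m-%d` extracts the ISO date: 1990-12-18.

1990-12-18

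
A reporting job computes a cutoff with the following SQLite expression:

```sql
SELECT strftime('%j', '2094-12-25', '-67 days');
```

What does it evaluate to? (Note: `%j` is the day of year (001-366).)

First apply '-67 days': 2094-12-25 → 2094-10-19.
Day-of-year for 2094-10-19: days since 2094-01-01 inclusive = 292, zero-padded to 292.

292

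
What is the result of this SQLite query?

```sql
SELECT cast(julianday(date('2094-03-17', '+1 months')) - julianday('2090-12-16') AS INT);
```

1218

Adding +1 month to 2094-03-17 gives 2094-04-17.
15 days remain in December 2090 after the 16th (31 − 16).
Full months from January 2091 through March 2094 contribute their day counts.
Then 17 days into April 2094.
Total: 15 + 31 + 28 + 31 + 30 + 31 + 30 + 31 + 31 + 30 + 31 + 30 + 31 + 31 + 29 + 31 + 30 + 31 + 30 + 31 + 31 + 30 + 31 + 30 + 31 + 31 + 28 + 31 + 30 + 31 + 30 + 31 + 31 + 30 + 31 + 30 + 31 + 31 + 28 + 31 + 17 = 1218.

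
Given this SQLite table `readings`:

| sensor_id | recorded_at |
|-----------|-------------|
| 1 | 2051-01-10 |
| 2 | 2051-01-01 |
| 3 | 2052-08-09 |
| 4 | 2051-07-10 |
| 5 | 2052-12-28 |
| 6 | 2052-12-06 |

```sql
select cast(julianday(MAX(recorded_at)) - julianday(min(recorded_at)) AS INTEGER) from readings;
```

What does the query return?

MIN = 2051-01-01, MAX = 2052-12-28.
30 days remain in January 2051 after the 1st (31 − 1).
Full months from February 2051 through November 2052 contribute their day counts.
Then 28 days into December 2052.
Total: 30 + 28 + 31 + 30 + 31 + 30 + 31 + 31 + 30 + 31 + 30 + 31 + 31 + 29 + 31 + 30 + 31 + 30 + 31 + 31 + 30 + 31 + 30 + 28 = 727.

727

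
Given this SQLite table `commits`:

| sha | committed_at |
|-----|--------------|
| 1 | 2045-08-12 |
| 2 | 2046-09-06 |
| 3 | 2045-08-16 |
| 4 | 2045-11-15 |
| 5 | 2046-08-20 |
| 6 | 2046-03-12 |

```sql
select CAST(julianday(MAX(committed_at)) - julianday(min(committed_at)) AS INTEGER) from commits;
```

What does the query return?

MIN = 2045-08-12, MAX = 2046-09-06.
19 days remain in August 2045 after the 12th (31 − 12).
Full months from September 2045 through August 2046 contribute their day counts.
Then 6 days into September 2046.
Total: 19 + 30 + 31 + 30 + 31 + 31 + 28 + 31 + 30 + 31 + 30 + 31 + 31 + 6 = 390.

390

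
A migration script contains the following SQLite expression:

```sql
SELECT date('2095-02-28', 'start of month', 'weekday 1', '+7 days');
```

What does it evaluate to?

2095-02-14

`start of month` rewinds 2095-02-28 to 2095-02-01.
`weekday 1` advances to the next Monday; 2095-02-01 is a Tuesday, so it moves forward to 2095-02-07.
Advancing 7 more days within February lands on 2095-02-14.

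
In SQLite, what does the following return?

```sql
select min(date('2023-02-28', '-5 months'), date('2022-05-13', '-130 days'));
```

date('2023-02-28', '-5 months') → 2022-09-28.
date('2022-05-13', '-130 days') → 2022-01-03.
Earlier of the two is 2022-01-03.

2022-01-03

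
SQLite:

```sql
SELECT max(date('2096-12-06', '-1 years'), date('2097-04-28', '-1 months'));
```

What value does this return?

date('2096-12-06', '-1 years') → 2095-12-06.
date('2097-04-28', '-1 months') → 2097-03-28.
Later of the two is 2097-03-28.

2097-03-28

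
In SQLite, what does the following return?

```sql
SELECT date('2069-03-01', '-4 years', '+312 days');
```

2066-01-07

Adding -4 years to 2069-03-01 gives 2065-03-01.
Applying '+312 days' to 2065-03-01: counting 312 days forward gives 2066-01-07.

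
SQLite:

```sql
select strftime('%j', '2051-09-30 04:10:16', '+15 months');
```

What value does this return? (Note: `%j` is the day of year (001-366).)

First apply '+15 months': 2051-09-30 04:10:16 → 2052-12-30 04:10:16.
Day-of-year for 2052-12-30: days since 2052-01-01 inclusive = 365, zero-padded to 365.

365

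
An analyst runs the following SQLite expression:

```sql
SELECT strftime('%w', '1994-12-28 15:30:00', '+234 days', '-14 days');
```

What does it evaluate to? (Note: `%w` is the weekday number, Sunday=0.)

First apply '+234 days', '-14 days': 1994-12-28 15:30:00 → 1995-08-05 15:30:00.
1995-08-05 is a Saturday; with Sunday=0 that is 6.

6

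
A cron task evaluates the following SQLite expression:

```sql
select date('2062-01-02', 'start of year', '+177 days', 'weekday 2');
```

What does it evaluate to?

`start of year` rewinds 2062-01-02 to 2062-01-01.
Applying '+177 days' to 2062-01-01: counting 177 days forward gives 2062-06-27.
`weekday 2` advances to the next Tuesday; 2062-06-27 is already a Tuesday, so it stays at 2062-06-27.

2062-06-27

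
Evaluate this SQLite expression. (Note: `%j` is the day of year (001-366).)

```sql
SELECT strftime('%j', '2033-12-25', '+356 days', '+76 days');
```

First apply '+356 days', '+76 days': 2033-12-25 → 2035-03-02.
Day-of-year for 2035-03-02: days since 2035-01-01 inclusive = 61, zero-padded to 061.

061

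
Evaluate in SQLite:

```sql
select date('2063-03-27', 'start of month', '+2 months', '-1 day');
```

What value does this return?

`start of month` rewinds 2063-03-27 to 2063-03-01.
Adding +2 months to 2063-03-01 gives 2063-05-01.
Going back 1 day from 2063-05-01 reaches 2063-04-30 (last day of April, 30 days).

2063-04-30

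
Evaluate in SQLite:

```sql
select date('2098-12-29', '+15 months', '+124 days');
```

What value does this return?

Adding +15 months to 2098-12-29 gives 2100-03-29.
Applying '+124 days' to 2100-03-29: counting 124 days forward gives 2100-07-31.

2100-07-31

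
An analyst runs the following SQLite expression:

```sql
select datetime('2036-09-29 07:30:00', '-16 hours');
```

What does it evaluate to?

-16 hours from 2036-09-29 07:30:00 is 2036-09-28 15:30:00 (crosses midnight).

2036-09-28 15:30:00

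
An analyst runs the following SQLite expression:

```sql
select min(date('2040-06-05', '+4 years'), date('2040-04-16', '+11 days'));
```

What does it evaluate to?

date('2040-06-05', '+4 years') → 2044-06-05.
date('2040-04-16', '+11 days') → 2040-04-27.
Earlier of the two is 2040-04-27.

2040-04-27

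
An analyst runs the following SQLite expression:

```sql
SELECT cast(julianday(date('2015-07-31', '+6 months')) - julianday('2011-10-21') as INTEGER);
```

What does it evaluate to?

Adding +6 months to 2015-07-31 gives 2016-01-31.
10 days remain in October 2011 after the 21st (31 − 21).
Full months from November 2011 through December 2015 contribute their day counts.
Then 31 days into January 2016.
Total: 10 + 30 + 31 + 31 + 29 + 31 + 30 + 31 + 30 + 31 + 31 + 30 + 31 + 30 + 31 + 31 + 28 + 31 + 30 + 31 + 30 + 31 + 31 + 30 + 31 + 30 + 31 + 31 + 28 + 31 + 30 + 31 + 30 + 31 + 31 + 30 + 31 + 30 + 31 + 31 + 28 + 31 + 30 + 31 + 30 + 31 + 31 + 30 + 31 + 30 + 31 + 31 = 1563.

1563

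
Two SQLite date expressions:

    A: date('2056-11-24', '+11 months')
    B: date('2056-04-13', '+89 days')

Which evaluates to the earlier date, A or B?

B

A = 2057-10-24.
B = 2056-07-11.
B is earlier.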